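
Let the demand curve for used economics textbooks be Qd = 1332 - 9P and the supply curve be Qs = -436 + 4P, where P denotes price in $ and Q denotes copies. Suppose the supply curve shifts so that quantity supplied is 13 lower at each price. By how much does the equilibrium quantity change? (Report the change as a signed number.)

Set Qd = Qs: 1332 - 9P = -436 + 4P, so 1768 = 13P and P* = 136.
Plugging P* into demand: Q* = 1332 - 9(136) = 108.
After the shift, supply is Qs = -449 + 4P.
Re-solving, 13P = 1781 gives P = 137 and Q = 99.
ΔQ = 99 - 108 = -9.

ΔQ = -9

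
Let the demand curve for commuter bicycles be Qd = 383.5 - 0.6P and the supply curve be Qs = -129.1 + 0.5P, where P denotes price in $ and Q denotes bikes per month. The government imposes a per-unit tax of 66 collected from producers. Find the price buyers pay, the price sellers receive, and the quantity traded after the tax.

With a tax of 66 on producers, they supply based on the net price P_s = P_b - 66, so Qs = -162.1 + 0.5P_b.
Market clearing requires 383.5 - 0.6P_b = -162.1 + 0.5P_b; hence 545.6 = 1.1P_b and P_b = 496.
So P_s = 430 and the quantity traded is Q = 383.5 - 0.6(496) = 85.9.

P_b = 496, P_s = 430, Q = 85.9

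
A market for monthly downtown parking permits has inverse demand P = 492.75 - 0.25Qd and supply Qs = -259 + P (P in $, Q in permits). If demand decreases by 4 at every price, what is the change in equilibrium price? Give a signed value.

Inverting to quantity form: Qd = 1971 - 4P.
The market clears where 1971 - 4P = -259 + P. Rearranging, 5P = 2230, hence P* = 446.
Plugging P* into demand: Q* = 1971 - 4(446) = 187.
After the shift, demand is Qd = 1967 - 4P.
Re-solving, 5P = 2226 gives P = 445.2 and Q = 186.2.
ΔP = 445.2 - 446 = -0.8.

ΔP = -0.8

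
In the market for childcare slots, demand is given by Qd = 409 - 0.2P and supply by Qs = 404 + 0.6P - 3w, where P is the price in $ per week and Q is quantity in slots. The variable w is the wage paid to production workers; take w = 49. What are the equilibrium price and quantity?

With w = 49, supply is Qs = 257 + 0.6P.
The market clears where 409 - 0.2P = 257 + 0.6P. Rearranging, 0.8P = 152, hence P* = 190.
Then Q* = 409 - 0.2(190) = 371.

P* = 190, Q* = 371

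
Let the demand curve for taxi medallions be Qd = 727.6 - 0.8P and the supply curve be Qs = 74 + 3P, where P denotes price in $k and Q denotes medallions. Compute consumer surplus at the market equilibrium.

The market clears where 727.6 - 0.8P = 74 + 3P. Rearranging, 3.8P = 653.6, hence P* = 172.
Then Q* = 727.6 - 0.8(172) = 590.
Demand choke price (Qd = 0): P = 727.6/0.8 = 909.5. Consumer surplus = ½ × (909.5 - 172) × 590 = 217562.5.

Consumer surplus = 217562.5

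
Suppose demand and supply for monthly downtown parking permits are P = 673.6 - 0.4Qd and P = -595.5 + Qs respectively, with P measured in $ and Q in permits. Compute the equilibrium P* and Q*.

Inverting to quantity form: Qd = 1684 - 2.5P and Qs = 595.5 + P.
At equilibrium Qd = Qs, so 1684 - 2.5P = 595.5 + P; collecting terms, 1088.5 = 3.5P and P* = 311.
Plugging P* into demand: Q* = 1684 - 2.5(311) = 906.5.

P* = 311, Q* = 906.5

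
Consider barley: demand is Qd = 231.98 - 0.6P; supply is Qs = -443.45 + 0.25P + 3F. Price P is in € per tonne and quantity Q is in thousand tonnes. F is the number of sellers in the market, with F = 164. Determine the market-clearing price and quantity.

P* = 215.8, Q* = 102.5

With F = 164, supply is Qs = 48.55 + 0.25P.
Set Qd = Qs: 231.98 - 0.6P = 48.55 + 0.25P, so 183.43 = 0.85P and P* = 215.8.
Then Q* = 231.98 - 0.6(215.8) = 102.5.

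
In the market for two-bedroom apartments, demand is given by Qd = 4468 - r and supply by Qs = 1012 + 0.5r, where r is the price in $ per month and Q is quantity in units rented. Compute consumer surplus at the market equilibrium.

Set Qd = Qs: 4468 - r = 1012 + 0.5r, so 3456 = 1.5r and r* = 2304.
Then Q* = 4468 - 2304 = 2164.
Demand choke price (Qd = 0): r = 4468. Consumer surplus = ½ × (4468 - 2304) × 2164 = 2341448.

Consumer surplus = 2341448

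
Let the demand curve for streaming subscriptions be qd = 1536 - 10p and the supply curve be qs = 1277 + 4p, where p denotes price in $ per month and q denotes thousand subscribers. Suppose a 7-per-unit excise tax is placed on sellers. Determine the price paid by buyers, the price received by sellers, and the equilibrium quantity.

p_b = 20.5, p_s = 13.5, q = 1331

Sellers keep p_s = p_b - 7 per unit, so supply in terms of the buyer price is qs = 1249 + 4p_b.
Set qd = qs: 1536 - 10p_b = 1249 + 4p_b, so 287 = 14p_b and p_b = 20.5.
So p_s = 13.5 and the quantity traded is q = 1536 - 10(20.5) = 1331.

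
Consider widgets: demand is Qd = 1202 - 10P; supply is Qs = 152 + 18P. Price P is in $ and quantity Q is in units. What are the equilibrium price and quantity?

P* = 37.5, Q* = 827

Set Qd = Qs: 1202 - 10P = 152 + 18P, so 1050 = 28P and P* = 37.5.
Plugging P* into demand: Q* = 1202 - 10(37.5) = 827.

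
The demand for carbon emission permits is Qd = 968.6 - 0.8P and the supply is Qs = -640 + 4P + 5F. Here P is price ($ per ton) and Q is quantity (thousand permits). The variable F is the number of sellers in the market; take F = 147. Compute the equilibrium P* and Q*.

With F = 147, supply is Qs = 95 + 4P.
At equilibrium Qd = Qs, so 968.6 - 0.8P = 95 + 4P; collecting terms, 873.6 = 4.8P and P* = 182.
From the demand curve, Q* = 968.6 - 0.8(182) = 823.

P* = 182, Q* = 823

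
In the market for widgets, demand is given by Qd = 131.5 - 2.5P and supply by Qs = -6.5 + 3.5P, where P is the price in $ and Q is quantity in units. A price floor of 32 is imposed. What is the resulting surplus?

Surplus = 54

With P fixed at 32, quantity demanded is 51.5 and quantity supplied is 105.5.
Surplus = Qs - Qd = 105.5 - 51.5 = 54.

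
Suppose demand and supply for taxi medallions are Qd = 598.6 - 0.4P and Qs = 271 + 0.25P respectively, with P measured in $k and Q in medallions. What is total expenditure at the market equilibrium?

Set Qd = Qs: 598.6 - 0.4P = 271 + 0.25P, so 327.6 = 0.65P and P* = 504.
From the demand curve, Q* = 598.6 - 0.4(504) = 397.
Total expenditure = P* × Q* = 504 × 397 = 200088.

Total expenditure = 200088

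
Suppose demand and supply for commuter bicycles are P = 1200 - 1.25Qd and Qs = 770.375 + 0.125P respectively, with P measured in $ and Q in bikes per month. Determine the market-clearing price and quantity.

P* = 205, Q* = 796

Solving each curve for Q: Qd = 960 - 0.8P.
Set Qd = Qs: 960 - 0.8P = 770.375 + 0.125P, so 189.625 = 0.925P and P* = 205.
Plugging P* into demand: Q* = 960 - 0.8(205) = 796.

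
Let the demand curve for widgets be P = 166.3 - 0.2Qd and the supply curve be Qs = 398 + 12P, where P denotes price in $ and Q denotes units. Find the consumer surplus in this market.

Rewriting in direct form: Qd = 831.5 - 5P.
Equating demand and supply, 831.5 - 5P = 398 + 12P gives 17P = 433.5, so P* = 25.5.
Then Q* = 831.5 - 5(25.5) = 704.
Demand choke price (Qd = 0): P = 831.5/5 = 166.3. Consumer surplus = ½ × (166.3 - 25.5) × 704 = 49561.6.

Consumer surplus = 49561.6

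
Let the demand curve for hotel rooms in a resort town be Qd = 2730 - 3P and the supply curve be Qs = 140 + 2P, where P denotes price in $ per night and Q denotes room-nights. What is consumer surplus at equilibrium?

Consumer surplus = 230496

The market clears where 2730 - 3P = 140 + 2P. Rearranging, 5P = 2590, hence P* = 518.
Substitute back: Q* = 2730 - 3(518) = 1176.
Demand choke price (Qd = 0): P = 2730/3 = 910. Consumer surplus = ½ × (910 - 518) × 1176 = 230496.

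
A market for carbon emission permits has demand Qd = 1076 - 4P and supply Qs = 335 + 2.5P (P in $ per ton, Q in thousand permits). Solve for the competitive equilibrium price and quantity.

At equilibrium Qd = Qs, so 1076 - 4P = 335 + 2.5P; collecting terms, 741 = 6.5P and P* = 114.
From the demand curve, Q* = 1076 - 4(114) = 620.

P* = 114, Q* = 620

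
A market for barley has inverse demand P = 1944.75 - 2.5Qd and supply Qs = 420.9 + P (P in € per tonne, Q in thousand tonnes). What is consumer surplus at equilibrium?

Solving each curve for Q: Qd = 777.9 - 0.4P.
At equilibrium Qd = Qs, so 777.9 - 0.4P = 420.9 + P; collecting terms, 357 = 1.4P and P* = 255.
Plugging P* into demand: Q* = 777.9 - 0.4(255) = 675.9.
Demand choke price (Qd = 0): P = 777.9/0.4 = 1944.75. Consumer surplus = ½ × (1944.75 - 255) × 675.9 = 571051.0125.

Consumer surplus = 571051.0125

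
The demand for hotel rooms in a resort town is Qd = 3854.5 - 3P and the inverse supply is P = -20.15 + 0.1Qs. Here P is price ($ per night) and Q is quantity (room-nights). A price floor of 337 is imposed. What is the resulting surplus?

Solving each curve for Q: Qs = 201.5 + 10P.
Evaluating both curves at the floor price 337 gives Qd = 2843.5, Qs = 3571.5.
Surplus = Qs - Qd = 3571.5 - 2843.5 = 728.

Surplus = 728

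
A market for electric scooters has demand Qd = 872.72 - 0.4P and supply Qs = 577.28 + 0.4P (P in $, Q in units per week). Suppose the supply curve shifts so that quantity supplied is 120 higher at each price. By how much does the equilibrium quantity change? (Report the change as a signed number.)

The market clears where 872.72 - 0.4P = 577.28 + 0.4P. Rearranging, 0.8P = 295.44, hence P* = 369.3.
From the demand curve, Q* = 872.72 - 0.4(369.3) = 725.
After the shift, supply is Qs = 697.28 + 0.4P.
Re-solving, 0.8P = 175.44 gives P = 219.3 and Q = 785.
ΔQ = 785 - 725 = 60.

ΔQ = 60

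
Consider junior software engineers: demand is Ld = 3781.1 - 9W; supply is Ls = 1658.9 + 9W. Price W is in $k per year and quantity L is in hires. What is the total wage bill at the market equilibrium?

The total wage bill = 320688

The market clears where 3781.1 - 9W = 1658.9 + 9W. Rearranging, 18W = 2122.2, hence W* = 117.9.
Then L* = 3781.1 - 9(117.9) = 2720.
The total wage bill = W* × L* = 117.9 × 2720 = 320688.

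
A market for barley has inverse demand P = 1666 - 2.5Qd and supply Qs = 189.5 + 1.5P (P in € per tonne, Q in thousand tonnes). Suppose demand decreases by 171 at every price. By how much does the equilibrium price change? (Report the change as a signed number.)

ΔP = -90

Solving each curve for Q: Qd = 666.4 - 0.4P.
The market clears where 666.4 - 0.4P = 189.5 + 1.5P. Rearranging, 1.9P = 476.9, hence P* = 251.
Then Q* = 666.4 - 0.4(251) = 566.
After the shift, demand is Qd = 495.4 - 0.4P.
The new intersection has 305.9 = 1.9P, i.e. P = 161, Q = 431.
ΔP = 161 - 251 = -90.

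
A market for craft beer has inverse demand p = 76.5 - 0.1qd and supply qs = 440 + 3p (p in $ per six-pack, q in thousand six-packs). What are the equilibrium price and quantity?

Inverting to quantity form: qd = 765 - 10p.
Set qd = qs: 765 - 10p = 440 + 3p, so 325 = 13p and p* = 25.
Plugging p* into demand: q* = 765 - 10(25) = 515.

p* = 25, q* = 515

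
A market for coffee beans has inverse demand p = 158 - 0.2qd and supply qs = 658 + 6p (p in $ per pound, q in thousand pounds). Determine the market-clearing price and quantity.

p* = 12, q* = 730

Rewriting in direct form: qd = 790 - 5p.
The market clears where 790 - 5p = 658 + 6p. Rearranging, 11p = 132, hence p* = 12.
Then q* = 790 - 5(12) = 730.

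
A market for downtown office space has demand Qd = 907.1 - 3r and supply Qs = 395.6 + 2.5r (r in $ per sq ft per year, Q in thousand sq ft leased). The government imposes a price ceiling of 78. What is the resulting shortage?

Shortage = 82.5

With r fixed at 78, quantity demanded is 673.1 and quantity supplied is 590.6.
Shortage = Qd - Qs = 673.1 - 590.6 = 82.5.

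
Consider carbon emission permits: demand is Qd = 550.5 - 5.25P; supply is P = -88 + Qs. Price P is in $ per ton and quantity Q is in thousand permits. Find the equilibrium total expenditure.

Total expenditure = 11988

In direct form, Qs = 88 + P.
Set Qd = Qs: 550.5 - 5.25P = 88 + P, so 462.5 = 6.25P and P* = 74.
From the demand curve, Q* = 550.5 - 5.25(74) = 162.
Total expenditure = P* × Q* = 74 × 162 = 11988.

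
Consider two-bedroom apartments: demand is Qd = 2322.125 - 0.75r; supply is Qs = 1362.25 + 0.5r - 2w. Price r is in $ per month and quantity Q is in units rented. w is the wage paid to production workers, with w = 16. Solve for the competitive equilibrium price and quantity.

r* = 793.5, Q* = 1727

With w = 16, supply is Qs = 1330.25 + 0.5r.
Equating demand and supply, 2322.125 - 0.75r = 1330.25 + 0.5r gives 1.25r = 991.875, so r* = 793.5.
Substitute back: Q* = 2322.125 - 0.75(793.5) = 1727.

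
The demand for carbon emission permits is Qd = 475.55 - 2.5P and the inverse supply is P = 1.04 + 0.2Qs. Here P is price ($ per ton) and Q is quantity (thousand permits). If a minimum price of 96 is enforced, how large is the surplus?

In direct form, Qs = -5.2 + 5P.
Evaluating both curves at the floor price 96 gives Qd = 235.55, Qs = 474.8.
Surplus = Qs - Qd = 474.8 - 235.55 = 239.25.

Surplus = 239.25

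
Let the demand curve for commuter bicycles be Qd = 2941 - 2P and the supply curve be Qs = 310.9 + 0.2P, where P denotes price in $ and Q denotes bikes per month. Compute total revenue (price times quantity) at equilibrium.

Total revenue = 657525

Equating demand and supply, 2941 - 2P = 310.9 + 0.2P gives 2.2P = 2630.1, so P* = 1195.5.
Then Q* = 2941 - 2(1195.5) = 550.
Total revenue = P* × Q* = 1195.5 × 550 = 657525.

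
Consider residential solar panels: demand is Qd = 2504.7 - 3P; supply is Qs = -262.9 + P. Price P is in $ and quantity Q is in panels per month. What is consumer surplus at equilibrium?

Set Qd = Qs: 2504.7 - 3P = -262.9 + P, so 2767.6 = 4P and P* = 691.9.
From the demand curve, Q* = 2504.7 - 3(691.9) = 429.
Demand choke price (Qd = 0): P = 2504.7/3 = 834.9. Consumer surplus = ½ × (834.9 - 691.9) × 429 = 30673.5.

Consumer surplus = 30673.5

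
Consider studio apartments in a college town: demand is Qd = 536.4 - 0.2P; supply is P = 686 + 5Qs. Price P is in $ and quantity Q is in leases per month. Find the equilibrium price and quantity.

P* = 1684, Q* = 199.6

In direct form, Qs = -137.2 + 0.2P.
At equilibrium Qd = Qs, so 536.4 - 0.2P = -137.2 + 0.2P; collecting terms, 673.6 = 0.4P and P* = 1684.
Substitute back: Q* = 536.4 - 0.2(1684) = 199.6.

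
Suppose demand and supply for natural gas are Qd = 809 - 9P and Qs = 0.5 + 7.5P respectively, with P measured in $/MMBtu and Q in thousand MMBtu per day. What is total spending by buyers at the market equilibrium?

The market clears where 809 - 9P = 0.5 + 7.5P. Rearranging, 16.5P = 808.5, hence P* = 49.
Plugging P* into demand: Q* = 809 - 9(49) = 368.
Total spending by buyers = P* × Q* = 49 × 368 = 18032.

Total spending by buyers = 18032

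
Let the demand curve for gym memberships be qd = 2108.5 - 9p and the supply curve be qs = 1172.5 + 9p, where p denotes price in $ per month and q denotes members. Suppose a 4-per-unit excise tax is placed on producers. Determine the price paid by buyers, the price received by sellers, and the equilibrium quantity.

p_b = 54, p_s = 50, q = 1622.5

Producers keep p_s = p_b - 4 per unit, so supply in terms of the buyer price is qs = 1136.5 + 9p_b.
Market clearing requires 2108.5 - 9p_b = 1136.5 + 9p_b; hence 972 = 18p_b and p_b = 54.
Then p_s = 54 - 4 = 50 and q = 2108.5 - 9(54) = 1622.5.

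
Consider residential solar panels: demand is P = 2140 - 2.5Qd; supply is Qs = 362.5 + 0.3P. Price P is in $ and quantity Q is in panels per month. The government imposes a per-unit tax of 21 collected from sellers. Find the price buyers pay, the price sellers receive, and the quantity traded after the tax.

P_b = 714, P_s = 693, Q = 570.4

In direct form, Qd = 856 - 0.4P.
With a tax of 21 on sellers, they supply based on the net price P_s = P_b - 21, so Qs = 356.2 + 0.3P_b.
Equate demand and the shifted supply: 856 - 0.4P_b = 356.2 + 0.3P_b, giving 0.7P_b = 499.8, so P_b = 714.
Then P_s = 714 - 21 = 693 and Q = 856 - 0.4(714) = 570.4.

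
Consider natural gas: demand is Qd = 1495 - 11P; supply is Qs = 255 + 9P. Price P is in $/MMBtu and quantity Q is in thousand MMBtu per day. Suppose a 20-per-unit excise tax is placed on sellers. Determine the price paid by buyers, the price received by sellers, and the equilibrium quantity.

P_b = 71, P_s = 51, Q = 714

With a tax of 20 on sellers, they supply based on the net price P_s = P_b - 20, so Qs = 75 + 9P_b.
Equate demand and the shifted supply: 1495 - 11P_b = 75 + 9P_b, giving 20P_b = 1420, so P_b = 71.
So P_s = 51 and the quantity traded is Q = 1495 - 11(71) = 714.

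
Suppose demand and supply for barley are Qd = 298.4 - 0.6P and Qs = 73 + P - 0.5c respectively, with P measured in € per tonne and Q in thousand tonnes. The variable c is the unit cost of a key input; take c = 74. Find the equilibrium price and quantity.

P* = 164, Q* = 200

With c = 74, supply is Qs = 36 + P.
Set Qd = Qs: 298.4 - 0.6P = 36 + P, so 262.4 = 1.6P and P* = 164.
Substitute back: Q* = 298.4 - 0.6(164) = 200.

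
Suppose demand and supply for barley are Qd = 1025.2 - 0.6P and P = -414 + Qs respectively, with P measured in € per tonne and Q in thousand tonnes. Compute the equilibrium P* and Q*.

Rewriting in direct form: Qs = 414 + P.
The market clears where 1025.2 - 0.6P = 414 + P. Rearranging, 1.6P = 611.2, hence P* = 382.
From the demand curve, Q* = 1025.2 - 0.6(382) = 796.

P* = 382, Q* = 796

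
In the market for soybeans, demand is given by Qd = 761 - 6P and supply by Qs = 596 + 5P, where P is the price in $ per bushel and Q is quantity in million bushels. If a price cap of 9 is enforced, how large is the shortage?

At P = 9: Qd = 707 and Qs = 641.
Shortage = Qd - Qs = 707 - 641 = 66.

Shortage = 66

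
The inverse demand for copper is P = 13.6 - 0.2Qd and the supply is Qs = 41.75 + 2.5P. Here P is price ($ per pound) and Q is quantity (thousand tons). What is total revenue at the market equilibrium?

Total revenue = 176.75

Rewriting in direct form: Qd = 68 - 5P.
Set Qd = Qs: 68 - 5P = 41.75 + 2.5P, so 26.25 = 7.5P and P* = 3.5.
Then Q* = 68 - 5(3.5) = 50.5.
Total revenue = P* × Q* = 3.5 × 50.5 = 176.75.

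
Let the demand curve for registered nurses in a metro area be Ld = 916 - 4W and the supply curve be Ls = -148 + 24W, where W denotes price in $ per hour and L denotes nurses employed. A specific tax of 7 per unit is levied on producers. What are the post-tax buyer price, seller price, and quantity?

With a tax of 7 on producers, they supply based on the net price W_s = W_b - 7, so Ls = -316 + 24W_b.
Equate demand and the shifted supply: 916 - 4W_b = -316 + 24W_b, giving 28W_b = 1232, so W_b = 44.
So W_s = 37 and the quantity traded is L = 916 - 4(44) = 740.

W_b = 44, W_s = 37, L = 740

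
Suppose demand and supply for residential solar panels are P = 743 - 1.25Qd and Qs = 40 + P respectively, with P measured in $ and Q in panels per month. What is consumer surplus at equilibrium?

Consumer surplus = 75690

Rewriting in direct form: Qd = 594.4 - 0.8P.
At equilibrium Qd = Qs, so 594.4 - 0.8P = 40 + P; collecting terms, 554.4 = 1.8P and P* = 308.
Substitute back: Q* = 594.4 - 0.8(308) = 348.
Demand choke price (Qd = 0): P = 594.4/0.8 = 743. Consumer surplus = ½ × (743 - 308) × 348 = 75690.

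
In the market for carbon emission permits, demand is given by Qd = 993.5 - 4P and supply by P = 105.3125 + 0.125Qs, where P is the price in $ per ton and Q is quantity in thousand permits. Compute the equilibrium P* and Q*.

P* = 153, Q* = 381.5

Solving each curve for Q: Qs = -842.5 + 8P.
The market clears where 993.5 - 4P = -842.5 + 8P. Rearranging, 12P = 1836, hence P* = 153.
From the demand curve, Q* = 993.5 - 4(153) = 381.5.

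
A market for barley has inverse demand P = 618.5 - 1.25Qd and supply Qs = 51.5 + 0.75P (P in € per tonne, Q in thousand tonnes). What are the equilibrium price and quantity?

P* = 286, Q* = 266

In direct form, Qd = 494.8 - 0.8P.
Equating demand and supply, 494.8 - 0.8P = 51.5 + 0.75P gives 1.55P = 443.3, so P* = 286.
Then Q* = 494.8 - 0.8(286) = 266.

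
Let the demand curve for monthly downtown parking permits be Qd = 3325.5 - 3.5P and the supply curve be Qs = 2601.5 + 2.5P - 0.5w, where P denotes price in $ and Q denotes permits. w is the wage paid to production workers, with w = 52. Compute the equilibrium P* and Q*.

With w = 52, supply is Qs = 2575.5 + 2.5P.
At equilibrium Qd = Qs, so 3325.5 - 3.5P = 2575.5 + 2.5P; collecting terms, 750 = 6P and P* = 125.
From the demand curve, Q* = 3325.5 - 3.5(125) = 2888.

P* = 125, Q* = 2888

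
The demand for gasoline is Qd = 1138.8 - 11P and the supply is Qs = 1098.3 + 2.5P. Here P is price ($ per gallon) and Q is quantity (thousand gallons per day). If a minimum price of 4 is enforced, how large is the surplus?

Surplus = 13.5

Evaluating both curves at the floor price 4 gives Qd = 1094.8, Qs = 1108.3.
Surplus = Qs - Qd = 1108.3 - 1094.8 = 13.5.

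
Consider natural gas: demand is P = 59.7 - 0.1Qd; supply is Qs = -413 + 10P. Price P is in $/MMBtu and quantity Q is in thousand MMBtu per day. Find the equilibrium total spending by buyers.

Solving each curve for Q: Qd = 597 - 10P.
Equating demand and supply, 597 - 10P = -413 + 10P gives 20P = 1010, so P* = 50.5.
Substitute back: Q* = 597 - 10(50.5) = 92.
Total spending by buyers = P* × Q* = 50.5 × 92 = 4646.

Total spending by buyers = 4646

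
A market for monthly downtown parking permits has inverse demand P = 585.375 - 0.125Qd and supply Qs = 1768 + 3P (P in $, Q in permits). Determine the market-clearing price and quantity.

P* = 265, Q* = 2563

Inverting to quantity form: Qd = 4683 - 8P.
The market clears where 4683 - 8P = 1768 + 3P. Rearranging, 11P = 2915, hence P* = 265.
Substitute back: Q* = 4683 - 8(265) = 2563.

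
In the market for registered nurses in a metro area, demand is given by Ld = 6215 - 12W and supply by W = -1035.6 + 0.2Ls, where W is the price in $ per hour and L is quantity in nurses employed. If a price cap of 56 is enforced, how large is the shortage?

Solving each curve for L: Ls = 5178 + 5W.
Evaluating both curves at the ceiling price 56 gives Ld = 5543, Ls = 5458.
Shortage = Ld - Ls = 5543 - 5458 = 85.

Shortage = 85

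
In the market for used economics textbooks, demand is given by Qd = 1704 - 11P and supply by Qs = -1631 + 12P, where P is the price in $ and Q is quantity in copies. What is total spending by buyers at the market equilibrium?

Total spending by buyers = 15805

The market clears where 1704 - 11P = -1631 + 12P. Rearranging, 23P = 3335, hence P* = 145.
Then Q* = 1704 - 11(145) = 109.
Total spending by buyers = P* × Q* = 145 × 109 = 15805.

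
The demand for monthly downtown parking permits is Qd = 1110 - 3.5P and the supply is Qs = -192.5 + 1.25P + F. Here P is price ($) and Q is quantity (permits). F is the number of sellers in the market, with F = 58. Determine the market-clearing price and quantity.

P* = 262, Q* = 193

With F = 58, supply is Qs = -134.5 + 1.25P.
The market clears where 1110 - 3.5P = -134.5 + 1.25P. Rearranging, 4.75P = 1244.5, hence P* = 262.
Plugging P* into demand: Q* = 1110 - 3.5(262) = 193.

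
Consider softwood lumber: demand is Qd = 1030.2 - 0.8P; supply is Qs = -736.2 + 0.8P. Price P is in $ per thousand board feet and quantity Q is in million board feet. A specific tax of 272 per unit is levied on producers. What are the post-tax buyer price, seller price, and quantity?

P_b = 1240, P_s = 968, Q = 38.2

The tax drives a wedge P_b - P_s = 272. Substituting P_s = P_b - 272 into supply: Qs = -953.8 + 0.8P_b.
Set Qd = Qs: 1030.2 - 0.8P_b = -953.8 + 0.8P_b, so 1984 = 1.6P_b and P_b = 1240.
Then P_s = 1240 - 272 = 968 and Q = 1030.2 - 0.8(1240) = 38.2.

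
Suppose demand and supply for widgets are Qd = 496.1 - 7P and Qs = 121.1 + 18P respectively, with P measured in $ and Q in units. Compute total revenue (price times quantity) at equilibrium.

Equating demand and supply, 496.1 - 7P = 121.1 + 18P gives 25P = 375, so P* = 15.
From the demand curve, Q* = 496.1 - 7(15) = 391.1.
Total revenue = P* × Q* = 15 × 391.1 = 5866.5.

Total revenue = 5866.5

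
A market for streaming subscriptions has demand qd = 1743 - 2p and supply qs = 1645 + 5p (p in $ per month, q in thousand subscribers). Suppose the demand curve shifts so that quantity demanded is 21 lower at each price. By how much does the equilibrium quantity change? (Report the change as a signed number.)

Δq = -15

The market clears where 1743 - 2p = 1645 + 5p. Rearranging, 7p = 98, hence p* = 14.
From the demand curve, q* = 1743 - 2(14) = 1715.
After the shift, demand is qd = 1722 - 2p.
New equilibrium: 77 = 7p, so p = 11 and q = 1700.
Δq = 1700 - 1715 = -15.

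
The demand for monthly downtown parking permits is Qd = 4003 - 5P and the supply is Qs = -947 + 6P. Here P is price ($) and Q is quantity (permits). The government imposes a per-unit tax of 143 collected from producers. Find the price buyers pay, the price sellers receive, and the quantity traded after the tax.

P_b = 528, P_s = 385, Q = 1363

Producers keep P_s = P_b - 143 per unit, so supply in terms of the buyer price is Qs = -1805 + 6P_b.
Market clearing requires 4003 - 5P_b = -1805 + 6P_b; hence 5808 = 11P_b and P_b = 528.
Then P_s = 528 - 143 = 385 and Q = 4003 - 5(528) = 1363.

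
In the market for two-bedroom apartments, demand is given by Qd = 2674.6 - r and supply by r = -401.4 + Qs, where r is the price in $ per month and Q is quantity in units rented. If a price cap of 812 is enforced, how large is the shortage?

Rewriting in direct form: Qs = 401.4 + r.
At r = 812: Qd = 1862.6 and Qs = 1213.4.
Shortage = Qd - Qs = 1862.6 - 1213.4 = 649.2.

Shortage = 649.2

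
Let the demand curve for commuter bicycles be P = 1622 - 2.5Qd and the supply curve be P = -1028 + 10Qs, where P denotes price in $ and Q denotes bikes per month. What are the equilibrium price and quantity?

In direct form, Qd = 648.8 - 0.4P and Qs = 102.8 + 0.1P.
Equating demand and supply, 648.8 - 0.4P = 102.8 + 0.1P gives 0.5P = 546, so P* = 1092.
Then Q* = 648.8 - 0.4(1092) = 212.

P* = 1092, Q* = 212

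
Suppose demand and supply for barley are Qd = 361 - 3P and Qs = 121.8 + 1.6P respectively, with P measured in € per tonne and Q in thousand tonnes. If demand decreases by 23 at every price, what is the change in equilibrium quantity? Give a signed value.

ΔQ = -8

Equating demand and supply, 361 - 3P = 121.8 + 1.6P gives 4.6P = 239.2, so P* = 52.
From the demand curve, Q* = 361 - 3(52) = 205.
After the shift, demand is Qd = 338 - 3P.
The new intersection has 216.2 = 4.6P, i.e. P = 47, Q = 197.
ΔQ = 197 - 205 = -8.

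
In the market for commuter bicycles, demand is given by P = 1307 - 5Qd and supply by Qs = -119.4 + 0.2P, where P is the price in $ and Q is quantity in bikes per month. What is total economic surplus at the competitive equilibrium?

Total surplus = 25205

In direct form, Qd = 261.4 - 0.2P.
Equating demand and supply, 261.4 - 0.2P = -119.4 + 0.2P gives 0.4P = 380.8, so P* = 952.
From the demand curve, Q* = 261.4 - 0.2(952) = 71.
Demand choke price = 1307; supply choke price = 597. CS = ½(1307 - 952)(71) = 12602.5; PS = ½(952 - 597)(71) = 12602.5. Total surplus = 25205.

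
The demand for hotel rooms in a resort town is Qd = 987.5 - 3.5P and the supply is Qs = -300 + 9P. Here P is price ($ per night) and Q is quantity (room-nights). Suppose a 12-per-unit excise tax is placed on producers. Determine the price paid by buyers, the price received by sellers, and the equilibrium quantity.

Producers keep P_s = P_b - 12 per unit, so supply in terms of the buyer price is Qs = -408 + 9P_b.
Market clearing requires 987.5 - 3.5P_b = -408 + 9P_b; hence 1395.5 = 12.5P_b and P_b = 111.64.
Then P_s = 111.64 - 12 = 99.64 and Q = 987.5 - 3.5(111.64) = 596.76.

P_b = 111.64, P_s = 99.64, Q = 596.76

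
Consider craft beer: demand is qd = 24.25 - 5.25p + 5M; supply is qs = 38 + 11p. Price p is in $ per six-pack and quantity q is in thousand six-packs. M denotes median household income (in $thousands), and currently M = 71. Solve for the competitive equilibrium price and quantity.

With M = 71, demand is qd = 379.25 - 5.25p.
At equilibrium qd = qs, so 379.25 - 5.25p = 38 + 11p; collecting terms, 341.25 = 16.25p and p* = 21.
Then q* = 379.25 - 5.25(21) = 269.

p* = 21, q* = 269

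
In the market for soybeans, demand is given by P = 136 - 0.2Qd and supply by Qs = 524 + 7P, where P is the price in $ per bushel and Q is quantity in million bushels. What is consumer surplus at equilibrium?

Rewriting in direct form: Qd = 680 - 5P.
Equating demand and supply, 680 - 5P = 524 + 7P gives 12P = 156, so P* = 13.
Plugging P* into demand: Q* = 680 - 5(13) = 615.
Demand choke price (Qd = 0): P = 680/5 = 136. Consumer surplus = ½ × (136 - 13) × 615 = 37822.5.

Consumer surplus = 37822.5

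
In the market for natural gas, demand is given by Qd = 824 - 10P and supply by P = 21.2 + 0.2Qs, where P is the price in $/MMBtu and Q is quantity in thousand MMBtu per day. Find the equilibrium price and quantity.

P* = 62, Q* = 204

Solving each curve for Q: Qs = -106 + 5P.
Equating demand and supply, 824 - 10P = -106 + 5P gives 15P = 930, so P* = 62.
Plugging P* into demand: Q* = 824 - 10(62) = 204.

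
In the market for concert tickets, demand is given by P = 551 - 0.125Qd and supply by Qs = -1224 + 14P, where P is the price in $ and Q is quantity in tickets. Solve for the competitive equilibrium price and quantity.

P* = 256, Q* = 2360

Inverting to quantity form: Qd = 4408 - 8P.
Set Qd = Qs: 4408 - 8P = -1224 + 14P, so 5632 = 22P and P* = 256.
Plugging P* into demand: Q* = 4408 - 8(256) = 2360.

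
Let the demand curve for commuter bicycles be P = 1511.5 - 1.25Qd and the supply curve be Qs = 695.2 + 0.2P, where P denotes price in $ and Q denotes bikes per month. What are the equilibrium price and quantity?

P* = 514, Q* = 798

Solving each curve for Q: Qd = 1209.2 - 0.8P.
At equilibrium Qd = Qs, so 1209.2 - 0.8P = 695.2 + 0.2P; collecting terms, 514 = P and P* = 514.
From the demand curve, Q* = 1209.2 - 0.8(514) = 798.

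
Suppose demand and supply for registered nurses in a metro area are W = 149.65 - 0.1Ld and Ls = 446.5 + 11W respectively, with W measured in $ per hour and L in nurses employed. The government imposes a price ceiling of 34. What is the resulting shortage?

Shortage = 336

Solving each curve for L: Ld = 1496.5 - 10W.
With W fixed at 34, quantity demanded is 1156.5 and quantity supplied is 820.5.
Shortage = Ld - Ls = 1156.5 - 820.5 = 336.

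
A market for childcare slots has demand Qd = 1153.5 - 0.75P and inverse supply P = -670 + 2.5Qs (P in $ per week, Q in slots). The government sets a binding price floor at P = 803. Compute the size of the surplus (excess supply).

In direct form, Qs = 268 + 0.4P.
With P fixed at 803, quantity demanded is 551.25 and quantity supplied is 589.2.
Surplus = Qs - Qd = 589.2 - 551.25 = 37.95.

Surplus = 37.95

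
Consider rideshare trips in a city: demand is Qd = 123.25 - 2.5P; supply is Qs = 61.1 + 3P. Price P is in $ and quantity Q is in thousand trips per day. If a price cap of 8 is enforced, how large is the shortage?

Shortage = 18.15

Evaluating both curves at the ceiling price 8 gives Qd = 103.25, Qs = 85.1.
Shortage = Qd - Qs = 103.25 - 85.1 = 18.15.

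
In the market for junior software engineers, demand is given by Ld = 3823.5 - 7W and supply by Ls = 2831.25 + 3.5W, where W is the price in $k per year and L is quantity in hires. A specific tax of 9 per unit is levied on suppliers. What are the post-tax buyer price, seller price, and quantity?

W_b = 97.5, W_s = 88.5, L = 3141

With a tax of 9 on suppliers, they supply based on the net price W_s = W_b - 9, so Ls = 2799.75 + 3.5W_b.
Set Ld = Ls: 3823.5 - 7W_b = 2799.75 + 3.5W_b, so 1023.75 = 10.5W_b and W_b = 97.5.
So W_s = 88.5 and the quantity traded is L = 3823.5 - 7(97.5) = 3141.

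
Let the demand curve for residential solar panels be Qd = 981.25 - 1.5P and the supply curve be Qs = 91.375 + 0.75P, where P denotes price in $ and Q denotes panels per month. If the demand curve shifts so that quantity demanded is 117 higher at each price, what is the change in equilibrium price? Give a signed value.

At equilibrium Qd = Qs, so 981.25 - 1.5P = 91.375 + 0.75P; collecting terms, 889.875 = 2.25P and P* = 395.5.
Substitute back: Q* = 981.25 - 1.5(395.5) = 388.
After the shift, demand is Qd = 1098.25 - 1.5P.
The new intersection has 1006.875 = 2.25P, i.e. P = 447.5, Q = 427.
ΔP = 447.5 - 395.5 = 52.

ΔP = 52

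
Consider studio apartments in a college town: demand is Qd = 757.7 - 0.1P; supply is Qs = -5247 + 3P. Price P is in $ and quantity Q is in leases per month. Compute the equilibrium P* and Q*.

The market clears where 757.7 - 0.1P = -5247 + 3P. Rearranging, 3.1P = 6004.7, hence P* = 1937.
Then Q* = 757.7 - 0.1(1937) = 564.

P* = 1937, Q* = 564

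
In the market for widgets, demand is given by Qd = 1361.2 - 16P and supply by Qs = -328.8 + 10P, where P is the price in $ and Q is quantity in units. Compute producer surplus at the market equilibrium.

The market clears where 1361.2 - 16P = -328.8 + 10P. Rearranging, 26P = 1690, hence P* = 65.
Substitute back: Q* = 1361.2 - 16(65) = 321.2.
Supply choke price (Qs = 0): P = 32.88. Producer surplus = ½ × (65 - 32.88) × 321.2 = 5158.472.

Producer surplus = 5158.472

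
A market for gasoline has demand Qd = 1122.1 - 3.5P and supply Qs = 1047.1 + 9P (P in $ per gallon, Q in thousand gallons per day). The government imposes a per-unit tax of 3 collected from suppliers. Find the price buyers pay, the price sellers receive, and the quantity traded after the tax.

P_b = 8.16, P_s = 5.16, Q = 1093.54

With a tax of 3 on suppliers, they supply based on the net price P_s = P_b - 3, so Qs = 1020.1 + 9P_b.
Market clearing requires 1122.1 - 3.5P_b = 1020.1 + 9P_b; hence 102 = 12.5P_b and P_b = 8.16.
So P_s = 5.16 and the quantity traded is Q = 1122.1 - 3.5(8.16) = 1093.54.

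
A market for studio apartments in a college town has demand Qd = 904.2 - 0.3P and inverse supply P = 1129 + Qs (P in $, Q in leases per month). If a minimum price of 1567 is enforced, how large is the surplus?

Surplus = 3.9

Solving each curve for Q: Qs = -1129 + P.
With P fixed at 1567, quantity demanded is 434.1 and quantity supplied is 438.
Surplus = Qs - Qd = 438 - 434.1 = 3.9.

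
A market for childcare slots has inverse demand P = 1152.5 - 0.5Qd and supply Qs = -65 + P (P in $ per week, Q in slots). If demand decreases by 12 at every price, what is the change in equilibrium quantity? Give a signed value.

ΔQ = -4

In direct form, Qd = 2305 - 2P.
The market clears where 2305 - 2P = -65 + P. Rearranging, 3P = 2370, hence P* = 790.
Substitute back: Q* = 2305 - 2(790) = 725.
After the shift, demand is Qd = 2293 - 2P.
New equilibrium: 2358 = 3P, so P = 786 and Q = 721.
ΔQ = 721 - 725 = -4.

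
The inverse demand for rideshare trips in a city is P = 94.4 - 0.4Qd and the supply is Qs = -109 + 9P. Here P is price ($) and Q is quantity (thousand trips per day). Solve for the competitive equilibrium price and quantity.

Solving each curve for Q: Qd = 236 - 2.5P.
Set Qd = Qs: 236 - 2.5P = -109 + 9P, so 345 = 11.5P and P* = 30.
Plugging P* into demand: Q* = 236 - 2.5(30) = 161.

P* = 30, Q* = 161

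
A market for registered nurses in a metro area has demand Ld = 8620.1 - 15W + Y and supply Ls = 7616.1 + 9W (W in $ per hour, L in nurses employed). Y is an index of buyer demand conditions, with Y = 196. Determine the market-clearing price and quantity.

With Y = 196, demand is Ld = 8816.1 - 15W.
The market clears where 8816.1 - 15W = 7616.1 + 9W. Rearranging, 24W = 1200, hence W* = 50.
Substitute back: L* = 8816.1 - 15(50) = 8066.1.

W* = 50, L* = 8066.1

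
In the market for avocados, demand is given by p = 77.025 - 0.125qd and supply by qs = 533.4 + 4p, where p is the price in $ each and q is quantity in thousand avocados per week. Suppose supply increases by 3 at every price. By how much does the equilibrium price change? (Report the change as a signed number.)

Δp = -0.25

Inverting to quantity form: qd = 616.2 - 8p.
Equating demand and supply, 616.2 - 8p = 533.4 + 4p gives 12p = 82.8, so p* = 6.9.
From the demand curve, q* = 616.2 - 8(6.9) = 561.
After the shift, supply is qs = 536.4 + 4p.
Re-solving, 12p = 79.8 gives p = 6.65 and q = 563.
Δp = 6.65 - 6.9 = -0.25.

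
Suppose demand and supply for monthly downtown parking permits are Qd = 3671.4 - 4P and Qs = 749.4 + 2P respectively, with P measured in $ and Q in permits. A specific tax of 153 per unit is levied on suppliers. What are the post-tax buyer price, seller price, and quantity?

P_b = 538, P_s = 385, Q = 1519.4

Suppliers keep P_s = P_b - 153 per unit, so supply in terms of the buyer price is Qs = 443.4 + 2P_b.
Set Qd = Qs: 3671.4 - 4P_b = 443.4 + 2P_b, so 3228 = 6P_b and P_b = 538.
So P_s = 385 and the quantity traded is Q = 3671.4 - 4(538) = 1519.4.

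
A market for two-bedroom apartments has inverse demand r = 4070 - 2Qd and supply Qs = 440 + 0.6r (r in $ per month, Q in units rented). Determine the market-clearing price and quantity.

r* = 1450, Q* = 1310

Rewriting in direct form: Qd = 2035 - 0.5r.
At equilibrium Qd = Qs, so 2035 - 0.5r = 440 + 0.6r; collecting terms, 1595 = 1.1r and r* = 1450.
Substitute back: Q* = 2035 - 0.5(1450) = 1310.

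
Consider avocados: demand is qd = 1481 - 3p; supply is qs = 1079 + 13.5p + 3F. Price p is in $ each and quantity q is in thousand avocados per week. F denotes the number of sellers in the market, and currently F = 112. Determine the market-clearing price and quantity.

p* = 4, q* = 1469

With F = 112, supply is qs = 1415 + 13.5p.
The market clears where 1481 - 3p = 1415 + 13.5p. Rearranging, 16.5p = 66, hence p* = 4.
From the demand curve, q* = 1481 - 3(4) = 1469.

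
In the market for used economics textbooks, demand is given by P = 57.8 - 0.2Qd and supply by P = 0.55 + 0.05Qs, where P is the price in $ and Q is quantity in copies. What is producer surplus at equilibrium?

Producer surplus = 1311.025

Solving each curve for Q: Qd = 289 - 5P and Qs = -11 + 20P.
The market clears where 289 - 5P = -11 + 20P. Rearranging, 25P = 300, hence P* = 12.
Plugging P* into demand: Q* = 289 - 5(12) = 229.
Supply choke price (Qs = 0): P = 0.55. Producer surplus = ½ × (12 - 0.55) × 229 = 1311.025.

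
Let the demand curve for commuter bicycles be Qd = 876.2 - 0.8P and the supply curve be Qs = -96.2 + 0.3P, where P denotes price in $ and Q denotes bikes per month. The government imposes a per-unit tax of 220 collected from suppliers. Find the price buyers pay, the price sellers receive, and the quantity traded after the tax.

The tax drives a wedge P_b - P_s = 220. Substituting P_s = P_b - 220 into supply: Qs = -162.2 + 0.3P_b.
Equate demand and the shifted supply: 876.2 - 0.8P_b = -162.2 + 0.3P_b, giving 1.1P_b = 1038.4, so P_b = 944.
So P_s = 724 and the quantity traded is Q = 876.2 - 0.8(944) = 121.

P_b = 944, P_s = 724, Q = 121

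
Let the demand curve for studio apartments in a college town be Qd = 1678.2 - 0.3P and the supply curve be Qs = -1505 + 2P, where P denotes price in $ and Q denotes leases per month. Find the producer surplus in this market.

Equating demand and supply, 1678.2 - 0.3P = -1505 + 2P gives 2.3P = 3183.2, so P* = 1384.
Then Q* = 1678.2 - 0.3(1384) = 1263.
Supply choke price (Qs = 0): P = 752.5. Producer surplus = ½ × (1384 - 752.5) × 1263 = 398792.25.

Producer surplus = 398792.25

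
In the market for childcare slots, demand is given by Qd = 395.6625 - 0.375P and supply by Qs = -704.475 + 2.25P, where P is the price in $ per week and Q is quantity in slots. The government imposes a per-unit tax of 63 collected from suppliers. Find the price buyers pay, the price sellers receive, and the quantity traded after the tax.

Suppliers keep P_s = P_b - 63 per unit, so supply in terms of the buyer price is Qs = -846.225 + 2.25P_b.
Equate demand and the shifted supply: 395.6625 - 0.375P_b = -846.225 + 2.25P_b, giving 2.625P_b = 1241.8875, so P_b = 473.1.
So P_s = 410.1 and the quantity traded is Q = 395.6625 - 0.375(473.1) = 218.25.

P_b = 473.1, P_s = 410.1, Q = 218.25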